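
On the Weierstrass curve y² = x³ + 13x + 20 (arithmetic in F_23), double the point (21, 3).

(22, 12)

tangent at (21, 3): λ = (3·21² + 13)/(2·3) ≡ 2/6. 6⁻¹ ≡ 4 (mod 23), so λ ≡ 2·4 ≡ 8.
  x = λ² - 21 - 21 = 64 - 42 ≡ 22; y = λ·(21 - 22) - 3 ≡ 12. → (22, 12)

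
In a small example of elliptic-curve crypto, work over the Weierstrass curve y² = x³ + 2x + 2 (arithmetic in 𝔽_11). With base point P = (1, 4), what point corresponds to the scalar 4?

Repeated addition: build up to 4P.
2P: tangent at (1, 4): λ = (3·1² + 2)/(2·4) ≡ 5/8. 8⁻¹ ≡ 7 (mod 11), so λ ≡ 5·7 ≡ 2.
  x = λ² - 1 - 1 = 4 - 2 ≡ 2; y = λ·(1 - 2) - 4 ≡ 5. → (2, 5)
3P: (2, 5) + (1, 4). λ = (4 - 5)/(1 - 2) ≡ 10/10 mod 11. 10⁻¹ ≡ 10 (mod 11), so λ ≡ 1.
  x = λ² - 2 - 1 = 1 - 3 ≡ 9; y = λ·(2 - 9) - 5 ≡ 10. → (9, 10)
4P: (9, 10) + (1, 4). λ = (4 - 10)/(1 - 9) ≡ 5/3 mod 11. 3⁻¹ ≡ 4 (mod 11), so λ ≡ 9.
  x = λ² - 9 - 1 = 81 - 10 ≡ 5; y = λ·(9 - 5) - 10 ≡ 4. → (5, 4)

(5, 4)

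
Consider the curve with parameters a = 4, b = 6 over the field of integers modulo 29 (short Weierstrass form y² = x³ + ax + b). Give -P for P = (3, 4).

(3, 25)

-(3, 4) = (3, -4 mod 29) = (3, 25).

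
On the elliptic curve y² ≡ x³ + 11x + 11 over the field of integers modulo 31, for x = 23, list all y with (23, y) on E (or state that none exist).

x³ + 11x + 11 = 12431 ≡ 0 (mod 31).
Only y = 0 satisfies y² ≡ 0.

0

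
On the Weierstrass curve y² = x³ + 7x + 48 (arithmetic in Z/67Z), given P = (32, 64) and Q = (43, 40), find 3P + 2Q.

First 3P:
Repeated addition: build up to 3P.
2P: tangent at (32, 64): λ = (3·32² + 7)/(2·64) ≡ 64/61. 61⁻¹ ≡ 11 (mod 67), so λ ≡ 64·11 ≡ 34.
  x = λ² - 32 - 32 = 1156 - 64 ≡ 20; y = λ·(32 - 20) - 64 ≡ 9. → (20, 9)
3P: (20, 9) + (32, 64). λ = (64 - 9)/(32 - 20) ≡ 55/12 mod 67. 12⁻¹ ≡ 28 (mod 67) since 12·28 = 336 ≡ 1, so λ ≡ 66.
  x = λ² - 20 - 32 = 4356 - 52 ≡ 16; y = λ·(20 - 16) - 9 ≡ 54. → (16, 54)
3P = (16, 54).
Next 2Q:
Repeated addition: build up to 2Q.
2Q: tangent at (43, 40): λ = (3·43² + 7)/(2·40) ≡ 60/13. 13⁻¹ ≡ 31 (mod 67) since 13·31 = 403 ≡ 1, so λ ≡ 60·31 ≡ 51.
  x = λ² - 43 - 43 = 2601 - 86 ≡ 36; y = λ·(43 - 36) - 40 ≡ 49. → (36, 49)
2Q = (36, 49).
Finally 3P + 2Q:
(16, 54) + (36, 49). λ = (49 - 54)/(36 - 16) ≡ 62/20 mod 67. 20⁻¹ ≡ 57 (mod 67), so λ ≡ 50.
  x = λ² - 16 - 36 = 2500 - 52 ≡ 36; y = λ·(16 - 36) - 54 ≡ 18. → (36, 18)

(36, 18)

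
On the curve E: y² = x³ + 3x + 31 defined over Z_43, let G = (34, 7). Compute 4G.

Double-and-add on 4 = (100)₂. Start with G = (34, 7) for the leading 1-bit.
double: tangent at (34, 7): λ = (3·34² + 3)/(2·7) ≡ 31/14. 14⁻¹ ≡ 40 (mod 43), so λ ≡ 31·40 ≡ 36.
  x = λ² - 34 - 34 = 1296 - 68 ≡ 24; y = λ·(34 - 24) - 7 ≡ 9. → (24, 9)
double: tangent at (24, 9): λ = (3·24² + 3)/(2·9) ≡ 11/18. 18⁻¹ ≡ 12 (mod 43) since 18·12 = 216 ≡ 1, so λ ≡ 11·12 ≡ 3.
  x = λ² - 24 - 24 = 9 - 48 ≡ 4; y = λ·(24 - 4) - 9 ≡ 8. → (4, 8)

(4, 8)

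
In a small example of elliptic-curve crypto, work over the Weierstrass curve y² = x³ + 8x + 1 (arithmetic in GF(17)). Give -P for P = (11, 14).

(11, 3)

-(11, 14) = (11, -14 mod 17) = (11, 3).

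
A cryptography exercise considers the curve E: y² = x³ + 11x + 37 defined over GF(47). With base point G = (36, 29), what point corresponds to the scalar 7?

(3, 12)

Double-and-add on 7 = (111)₂. Start with G = (36, 29) for the leading 1-bit.
double: tangent at (36, 29): λ = (3·36² + 11)/(2·29) ≡ 45/11. 11⁻¹ ≡ 30 (mod 47), so λ ≡ 45·30 ≡ 34.
  x = λ² - 36 - 36 = 1156 - 72 ≡ 3; y = λ·(36 - 3) - 29 ≡ 12. → (3, 12)
add G: (3, 12) + (36, 29). λ = (29 - 12)/(36 - 3) ≡ 17/33 mod 47. 33⁻¹ ≡ 10 (mod 47) since 33·10 = 330 ≡ 1, so λ ≡ 29.
  x = λ² - 3 - 36 = 841 - 39 ≡ 3; y = λ·(3 - 3) - 12 ≡ 35. → (3, 35)
double: tangent at (3, 35): λ = (3·3² + 11)/(2·35) ≡ 38/23. 23⁻¹ ≡ 45 (mod 47) since 23·45 = 1035 ≡ 1, so λ ≡ 38·45 ≡ 18.
  x = λ² - 3 - 3 = 324 - 6 ≡ 36; y = λ·(3 - 36) - 35 ≡ 29. → (36, 29)
add G: tangent at (36, 29): λ = (3·36² + 11)/(2·29) ≡ 45/11. 11⁻¹ ≡ 30 (mod 47) since 11·30 = 330 ≡ 1, so λ ≡ 45·30 ≡ 34.
  x = λ² - 36 - 36 = 1156 - 72 ≡ 3; y = λ·(36 - 3) - 29 ≡ 12. → (3, 12)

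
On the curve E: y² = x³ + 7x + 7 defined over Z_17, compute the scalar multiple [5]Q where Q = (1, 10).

Repeated addition: build up to 5Q.
2Q: tangent at (1, 10): λ = (3·1² + 7)/(2·10) ≡ 10/3. 3⁻¹ ≡ 6 (mod 17) since 3·6 = 18 ≡ 1, so λ ≡ 10·6 ≡ 9.
  x = λ² - 1 - 1 = 81 - 2 ≡ 11; y = λ·(1 - 11) - 10 ≡ 2. → (11, 2)
3Q: (11, 2) + (1, 10). λ = (10 - 2)/(1 - 11) ≡ 8/7 mod 17. 7⁻¹ ≡ 5 (mod 17), so λ ≡ 6.
  x = λ² - 11 - 1 = 36 - 12 ≡ 7; y = λ·(11 - 7) - 2 ≡ 5. → (7, 5)
4Q: (7, 5) + (1, 10). λ = (10 - 5)/(1 - 7) ≡ 5/11 mod 17. 11⁻¹ ≡ 14 (mod 17), so λ ≡ 2.
  x = λ² - 7 - 1 = 4 - 8 ≡ 13; y = λ·(7 - 13) - 5 ≡ 0. → (13, 0)
5Q: (13, 0) + (1, 10). λ = (10 - 0)/(1 - 13) ≡ 10/5 mod 17. 5⁻¹ ≡ 7 (mod 17), so λ ≡ 2.
  x = λ² - 13 - 1 = 4 - 14 ≡ 7; y = λ·(13 - 7) - 0 ≡ 12. → (7, 12)

(7, 12)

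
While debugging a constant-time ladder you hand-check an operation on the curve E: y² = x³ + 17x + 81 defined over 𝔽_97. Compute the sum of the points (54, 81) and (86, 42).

(54, 81) + (86, 42). λ = (42 - 81)/(86 - 54) ≡ 58/32 mod 97. 32⁻¹ ≡ 94 (mod 97) since 32·94 = 3008 ≡ 1, so λ ≡ 20.
  x = λ² - 54 - 86 = 400 - 140 ≡ 66; y = λ·(54 - 66) - 81 ≡ 67. → (66, 67)

(66, 67)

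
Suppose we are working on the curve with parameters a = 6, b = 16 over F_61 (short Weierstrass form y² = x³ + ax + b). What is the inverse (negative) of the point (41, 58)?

(41, 3)

-(41, 58) = (41, -58 mod 61) = (41, 3).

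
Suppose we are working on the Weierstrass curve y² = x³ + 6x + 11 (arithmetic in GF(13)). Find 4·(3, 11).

Write G = (3, 11).
Double-and-add on 4 = (100)₂. Start with G = (3, 11) for the leading 1-bit.
double: tangent at (3, 11): λ = (3·3² + 6)/(2·11) ≡ 7/9. 9⁻¹ ≡ 3 (mod 13), so λ ≡ 7·3 ≡ 8.
  x = λ² - 3 - 3 = 64 - 6 ≡ 6; y = λ·(3 - 6) - 11 ≡ 4. → (6, 4)
double: tangent at (6, 4): λ = (3·6² + 6)/(2·4) ≡ 10/8. 8⁻¹ ≡ 5 (mod 13), so λ ≡ 10·5 ≡ 11.
  x = λ² - 6 - 6 = 121 - 12 ≡ 5; y = λ·(6 - 5) - 4 ≡ 7. → (5, 7)

(5, 7)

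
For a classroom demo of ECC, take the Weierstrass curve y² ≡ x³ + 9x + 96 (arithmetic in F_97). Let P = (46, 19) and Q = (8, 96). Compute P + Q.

(46, 19) + (8, 96). λ = (96 - 19)/(8 - 46) ≡ 77/59 mod 97. 59⁻¹ ≡ 74 (mod 97), so λ ≡ 72.
  x = λ² - 46 - 8 = 5184 - 54 ≡ 86; y = λ·(46 - 86) - 19 ≡ 11. → (86, 11)

(86, 11)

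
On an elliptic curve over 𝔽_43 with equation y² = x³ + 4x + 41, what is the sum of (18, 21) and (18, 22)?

O

The two points share x = 18 and their y-coordinates satisfy 21 + 22 ≡ 0 (mod 43), so they are inverses. Their sum is ∞.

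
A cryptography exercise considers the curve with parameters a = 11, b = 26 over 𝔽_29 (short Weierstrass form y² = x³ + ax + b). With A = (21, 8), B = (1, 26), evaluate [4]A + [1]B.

(10, 11)

First 4A:
Repeated addition: build up to 4A.
2A: tangent at (21, 8): λ = (3·21² + 11)/(2·8) ≡ 0/16. 16⁻¹ ≡ 20 (mod 29) since 16·20 = 320 ≡ 1, so λ ≡ 0·20 ≡ 0.
  x = λ² - 21 - 21 = 0 - 42 ≡ 16; y = λ·(21 - 16) - 8 ≡ 21. → (16, 21)
3A: (16, 21) + (21, 8). λ = (8 - 21)/(21 - 16) ≡ 16/5 mod 29. 5⁻¹ ≡ 6 (mod 29), so λ ≡ 9.
  x = λ² - 16 - 21 = 81 - 37 ≡ 15; y = λ·(16 - 15) - 21 ≡ 17. → (15, 17)
4A: (15, 17) + (21, 8). λ = (8 - 17)/(21 - 15) ≡ 20/6 mod 29. 6⁻¹ ≡ 5 (mod 29) since 6·5 = 30 ≡ 1, so λ ≡ 13.
  x = λ² - 15 - 21 = 169 - 36 ≡ 17; y = λ·(15 - 17) - 17 ≡ 15. → (17, 15)
4A = (17, 15).
Finally 4A + B:
(17, 15) + (1, 26). λ = (26 - 15)/(1 - 17) ≡ 11/13 mod 29. 13⁻¹ ≡ 9 (mod 29), so λ ≡ 12.
  x = λ² - 17 - 1 = 144 - 18 ≡ 10; y = λ·(17 - 10) - 15 ≡ 11. → (10, 11)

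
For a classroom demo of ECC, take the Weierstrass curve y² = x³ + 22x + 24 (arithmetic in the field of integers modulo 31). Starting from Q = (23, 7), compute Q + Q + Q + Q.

Repeated addition: build up to 4Q.
2Q: tangent at (23, 7): λ = (3·23² + 22)/(2·7) ≡ 28/14. 14⁻¹ ≡ 20 (mod 31) since 14·20 = 280 ≡ 1, so λ ≡ 28·20 ≡ 2.
  x = λ² - 23 - 23 = 4 - 46 ≡ 20; y = λ·(23 - 20) - 7 ≡ 30. → (20, 30)
3Q: (20, 30) + (23, 7). λ = (7 - 30)/(23 - 20) ≡ 8/3 mod 31. 3⁻¹ ≡ 21 (mod 31), so λ ≡ 13.
  x = λ² - 20 - 23 = 169 - 43 ≡ 2; y = λ·(20 - 2) - 30 ≡ 18. → (2, 18)
4Q: (2, 18) + (23, 7). λ = (7 - 18)/(23 - 2) ≡ 20/21 mod 31. 21⁻¹ ≡ 3 (mod 31) since 21·3 = 63 ≡ 1, so λ ≡ 29.
  x = λ² - 2 - 23 = 841 - 25 ≡ 10; y = λ·(2 - 10) - 18 ≡ 29. → (10, 29)

(10, 29)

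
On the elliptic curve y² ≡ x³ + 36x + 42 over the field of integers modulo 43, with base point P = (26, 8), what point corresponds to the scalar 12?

Double-and-add on 12 = (1100)₂. Start with P = (26, 8) for the leading 1-bit.
double: tangent at (26, 8): λ = (3·26² + 36)/(2·8) ≡ 0/16. 16⁻¹ ≡ 35 (mod 43), so λ ≡ 0·35 ≡ 0.
  x = λ² - 26 - 26 = 0 - 52 ≡ 34; y = λ·(26 - 34) - 8 ≡ 35. → (34, 35)
add P: (34, 35) + (26, 8). λ = (8 - 35)/(26 - 34) ≡ 16/35 mod 43. 35⁻¹ ≡ 16 (mod 43) since 35·16 = 560 ≡ 1, so λ ≡ 41.
  x = λ² - 34 - 26 = 1681 - 60 ≡ 30; y = λ·(34 - 30) - 35 ≡ 0. → (30, 0)
double: (30, 0) + (30, 0): same x and y₁ ≡ -y₂, so the sum is 𝒪.
double: 𝒪 + 𝒪 = 𝒪 (identity).

O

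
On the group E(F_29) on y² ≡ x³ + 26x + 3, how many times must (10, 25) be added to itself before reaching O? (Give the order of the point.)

2P: tangent at (10, 25): λ = (3·10² + 26)/(2·25) ≡ 7/21. 21⁻¹ ≡ 18 (mod 29), so λ ≡ 7·18 ≡ 10.
  x = λ² - 10 - 10 = 100 - 20 ≡ 22; y = λ·(10 - 22) - 25 ≡ 0. → (22, 0)
3P: (22, 0) + (10, 25). λ = (25 - 0)/(10 - 22) ≡ 25/17 mod 29. 17⁻¹ ≡ 12 (mod 29) since 17·12 = 204 ≡ 1, so λ ≡ 10.
  x = λ² - 22 - 10 = 100 - 32 ≡ 10; y = λ·(22 - 10) - 0 ≡ 4. → (10, 4)
4P: (10, 4) + (10, 25): same x and y₁ ≡ -y₂, so the sum is O.
4P = O, so the order is 4.

4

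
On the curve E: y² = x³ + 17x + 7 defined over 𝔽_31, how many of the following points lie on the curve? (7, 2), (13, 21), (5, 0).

(7, 2): 2² ≡ 4, rhs ≡ 4 → on.
(13, 21): 21² ≡ 7, rhs ≡ 7 → on.
(5, 0): 0² ≡ 0, rhs ≡ 0 → on.

3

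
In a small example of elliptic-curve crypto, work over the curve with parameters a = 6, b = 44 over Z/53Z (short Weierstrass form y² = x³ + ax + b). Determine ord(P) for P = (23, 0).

2

2P: (23, 0) + (23, 0): same x and y₁ ≡ -y₂, so the sum is 𝒪.
2P = 𝒪, so the order is 2.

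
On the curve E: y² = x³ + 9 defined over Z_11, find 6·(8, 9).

O

Write G = (8, 9).
Repeated addition: build up to 6G.
2G: tangent at (8, 9): λ = (3·8² + 0)/(2·9) ≡ 5/7. 7⁻¹ ≡ 8 (mod 11), so λ ≡ 5·8 ≡ 7.
  x = λ² - 8 - 8 = 49 - 16 ≡ 0; y = λ·(8 - 0) - 9 ≡ 3. → (0, 3)
3G: (0, 3) + (8, 9). λ = (9 - 3)/(8 - 0) ≡ 6/8 mod 11. 8⁻¹ ≡ 7 (mod 11), so λ ≡ 9.
  x = λ² - 0 - 8 = 81 - 8 ≡ 7; y = λ·(0 - 7) - 3 ≡ 0. → (7, 0)
4G: (7, 0) + (8, 9). λ = (9 - 0)/(8 - 7) ≡ 9/1 mod 11. 1⁻¹ ≡ 1 (mod 11) since 1·1 = 1 ≡ 1, so λ ≡ 9.
  x = λ² - 7 - 8 = 81 - 15 ≡ 0; y = λ·(7 - 0) - 0 ≡ 8. → (0, 8)
5G: (0, 8) + (8, 9). λ = (9 - 8)/(8 - 0) ≡ 1/8 mod 11. 8⁻¹ ≡ 7 (mod 11), so λ ≡ 7.
  x = λ² - 0 - 8 = 49 - 8 ≡ 8; y = λ·(0 - 8) - 8 ≡ 2. → (8, 2)
6G: (8, 2) + (8, 9): same x and y₁ ≡ -y₂, so the sum is 𝒪.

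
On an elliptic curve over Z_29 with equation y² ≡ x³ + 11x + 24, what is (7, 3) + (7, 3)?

tangent at (7, 3): λ = (3·7² + 11)/(2·3) ≡ 13/6. 6⁻¹ ≡ 5 (mod 29), so λ ≡ 13·5 ≡ 7.
  x = λ² - 7 - 7 = 49 - 14 ≡ 6; y = λ·(7 - 6) - 3 ≡ 4. → (6, 4)

(6, 4)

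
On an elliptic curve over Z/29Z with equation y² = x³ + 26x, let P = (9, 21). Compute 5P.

Repeated addition: build up to 5P.
2P: tangent at (9, 21): λ = (3·9² + 26)/(2·21) ≡ 8/13. 13⁻¹ ≡ 9 (mod 29), so λ ≡ 8·9 ≡ 14.
  x = λ² - 9 - 9 = 196 - 18 ≡ 4; y = λ·(9 - 4) - 21 ≡ 20. → (4, 20)
3P: (4, 20) + (9, 21). λ = (21 - 20)/(9 - 4) ≡ 1/5 mod 29. 5⁻¹ ≡ 6 (mod 29), so λ ≡ 6.
  x = λ² - 4 - 9 = 36 - 13 ≡ 23; y = λ·(4 - 23) - 20 ≡ 11. → (23, 11)
4P: (23, 11) + (9, 21). λ = (21 - 11)/(9 - 23) ≡ 10/15 mod 29. 15⁻¹ ≡ 2 (mod 29), so λ ≡ 20.
  x = λ² - 23 - 9 = 400 - 32 ≡ 20; y = λ·(23 - 20) - 11 ≡ 20. → (20, 20)
5P: (20, 20) + (9, 21). λ = (21 - 20)/(9 - 20) ≡ 1/18 mod 29. 18⁻¹ ≡ 21 (mod 29) since 18·21 = 378 ≡ 1, so λ ≡ 21.
  x = λ² - 20 - 9 = 441 - 29 ≡ 6; y = λ·(20 - 6) - 20 ≡ 13. → (6, 13)

(6, 13)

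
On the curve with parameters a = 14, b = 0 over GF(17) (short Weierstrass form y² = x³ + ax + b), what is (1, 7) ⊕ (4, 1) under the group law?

(16, 6)

(1, 7) + (4, 1). λ = (1 - 7)/(4 - 1) ≡ 11/3 mod 17. 3⁻¹ ≡ 6 (mod 17), so λ ≡ 15.
  x = λ² - 1 - 4 = 225 - 5 ≡ 16; y = λ·(1 - 16) - 7 ≡ 6. → (16, 6)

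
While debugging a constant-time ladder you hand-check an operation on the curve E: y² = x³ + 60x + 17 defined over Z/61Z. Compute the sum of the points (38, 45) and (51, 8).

(38, 45) + (51, 8). λ = (8 - 45)/(51 - 38) ≡ 24/13 mod 61. 13⁻¹ ≡ 47 (mod 61) since 13·47 = 611 ≡ 1, so λ ≡ 30.
  x = λ² - 38 - 51 = 900 - 89 ≡ 18; y = λ·(38 - 18) - 45 ≡ 6. → (18, 6)

(18, 6)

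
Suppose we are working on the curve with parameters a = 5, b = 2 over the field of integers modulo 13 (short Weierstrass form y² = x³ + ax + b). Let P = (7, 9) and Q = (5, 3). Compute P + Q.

(7, 9) + (5, 3). λ = (3 - 9)/(5 - 7) ≡ 7/11 mod 13. 11⁻¹ ≡ 6 (mod 13), so λ ≡ 3.
  x = λ² - 7 - 5 = 9 - 12 ≡ 10; y = λ·(7 - 10) - 9 ≡ 8. → (10, 8)

(10, 8)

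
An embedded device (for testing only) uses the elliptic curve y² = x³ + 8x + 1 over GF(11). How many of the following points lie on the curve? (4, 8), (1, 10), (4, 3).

2

(4, 8): 8² ≡ 9, rhs ≡ 9 → on.
(1, 10): 10² ≡ 1, rhs ≡ 10 → off.
(4, 3): 3² ≡ 9, rhs ≡ 9 → on.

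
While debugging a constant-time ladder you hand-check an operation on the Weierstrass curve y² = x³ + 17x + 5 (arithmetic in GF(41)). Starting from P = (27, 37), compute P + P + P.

Repeated addition: build up to 3P.
2P: tangent at (27, 37): λ = (3·27² + 17)/(2·37) ≡ 31/33. 33⁻¹ ≡ 5 (mod 41), so λ ≡ 31·5 ≡ 32.
  x = λ² - 27 - 27 = 1024 - 54 ≡ 27; y = λ·(27 - 27) - 37 ≡ 4. → (27, 4)
3P: (27, 4) + (27, 37): same x and y₁ ≡ -y₂, so the sum is O.

O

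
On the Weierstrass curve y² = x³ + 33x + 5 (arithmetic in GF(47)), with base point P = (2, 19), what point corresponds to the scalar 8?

Repeated addition: build up to 8P.
2P: tangent at (2, 19): λ = (3·2² + 33)/(2·19) ≡ 45/38. 38⁻¹ ≡ 26 (mod 47) since 38·26 = 988 ≡ 1, so λ ≡ 45·26 ≡ 42.
  x = λ² - 2 - 2 = 1764 - 4 ≡ 21; y = λ·(2 - 21) - 19 ≡ 29. → (21, 29)
3P: (21, 29) + (2, 19). λ = (19 - 29)/(2 - 21) ≡ 37/28 mod 47. 28⁻¹ ≡ 42 (mod 47), so λ ≡ 3.
  x = λ² - 21 - 2 = 9 - 23 ≡ 33; y = λ·(21 - 33) - 29 ≡ 29. → (33, 29)
4P: (33, 29) + (2, 19). λ = (19 - 29)/(2 - 33) ≡ 37/16 mod 47. 16⁻¹ ≡ 3 (mod 47), so λ ≡ 17.
  x = λ² - 33 - 2 = 289 - 35 ≡ 19; y = λ·(33 - 19) - 29 ≡ 21. → (19, 21)
5P: (19, 21) + (2, 19). λ = (19 - 21)/(2 - 19) ≡ 45/30 mod 47. 30⁻¹ ≡ 11 (mod 47), so λ ≡ 25.
  x = λ² - 19 - 2 = 625 - 21 ≡ 40; y = λ·(19 - 40) - 21 ≡ 18. → (40, 18)
6P: (40, 18) + (2, 19). λ = (19 - 18)/(2 - 40) ≡ 1/9 mod 47. 9⁻¹ ≡ 21 (mod 47) since 9·21 = 189 ≡ 1, so λ ≡ 21.
  x = λ² - 40 - 2 = 441 - 42 ≡ 23; y = λ·(40 - 23) - 18 ≡ 10. → (23, 10)
7P: (23, 10) + (2, 19). λ = (19 - 10)/(2 - 23) ≡ 9/26 mod 47. 26⁻¹ ≡ 38 (mod 47), so λ ≡ 13.
  x = λ² - 23 - 2 = 169 - 25 ≡ 3; y = λ·(23 - 3) - 10 ≡ 15. → (3, 15)
8P: (3, 15) + (2, 19). λ = (19 - 15)/(2 - 3) ≡ 4/46 mod 47. 46⁻¹ ≡ 46 (mod 47), so λ ≡ 43.
  x = λ² - 3 - 2 = 1849 - 5 ≡ 11; y = λ·(3 - 11) - 15 ≡ 17. → (11, 17)

(11, 17)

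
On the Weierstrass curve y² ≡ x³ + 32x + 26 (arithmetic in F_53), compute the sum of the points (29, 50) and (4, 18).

(29, 50) + (4, 18). λ = (18 - 50)/(4 - 29) ≡ 21/28 mod 53. 28⁻¹ ≡ 36 (mod 53) since 28·36 = 1008 ≡ 1, so λ ≡ 14.
  x = λ² - 29 - 4 = 196 - 33 ≡ 4; y = λ·(29 - 4) - 50 ≡ 35. → (4, 35)

(4, 35)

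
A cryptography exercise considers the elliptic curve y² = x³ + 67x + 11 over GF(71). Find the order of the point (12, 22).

10

2P: tangent at (12, 22): λ = (3·12² + 67)/(2·22) ≡ 2/44. 44⁻¹ ≡ 21 (mod 71), so λ ≡ 2·21 ≡ 42.
  x = λ² - 12 - 12 = 1764 - 24 ≡ 36; y = λ·(12 - 36) - 22 ≡ 35. → (36, 35)
3P: (36, 35) + (12, 22). λ = (22 - 35)/(12 - 36) ≡ 58/47 mod 71. 47⁻¹ ≡ 68 (mod 71), so λ ≡ 39.
  x = λ² - 36 - 12 = 1521 - 48 ≡ 53; y = λ·(36 - 53) - 35 ≡ 12. → (53, 12)
4P: (53, 12) + (12, 22). λ = (22 - 12)/(12 - 53) ≡ 10/30 mod 71. 30⁻¹ ≡ 45 (mod 71) since 30·45 = 1350 ≡ 1, so λ ≡ 24.
  x = λ² - 53 - 12 = 576 - 65 ≡ 14; y = λ·(53 - 14) - 12 ≡ 1. → (14, 1)
5P: (14, 1) + (12, 22). λ = (22 - 1)/(12 - 14) ≡ 21/69 mod 71. 69⁻¹ ≡ 35 (mod 71), so λ ≡ 25.
  x = λ² - 14 - 12 = 625 - 26 ≡ 31; y = λ·(14 - 31) - 1 ≡ 0. → (31, 0)
6P: (31, 0) + (12, 22). λ = (22 - 0)/(12 - 31) ≡ 22/52 mod 71. 52⁻¹ ≡ 56 (mod 71), so λ ≡ 25.
  x = λ² - 31 - 12 = 625 - 43 ≡ 14; y = λ·(31 - 14) - 0 ≡ 70. → (14, 70)
7P: (14, 70) + (12, 22). λ = (22 - 70)/(12 - 14) ≡ 23/69 mod 71. 69⁻¹ ≡ 35 (mod 71), so λ ≡ 24.
  x = λ² - 14 - 12 = 576 - 26 ≡ 53; y = λ·(14 - 53) - 70 ≡ 59. → (53, 59)
8P: (53, 59) + (12, 22). λ = (22 - 59)/(12 - 53) ≡ 34/30 mod 71. 30⁻¹ ≡ 45 (mod 71) since 30·45 = 1350 ≡ 1, so λ ≡ 39.
  x = λ² - 53 - 12 = 1521 - 65 ≡ 36; y = λ·(53 - 36) - 59 ≡ 36. → (36, 36)
9P: (36, 36) + (12, 22). λ = (22 - 36)/(12 - 36) ≡ 57/47 mod 71. 47⁻¹ ≡ 68 (mod 71) since 47·68 = 3196 ≡ 1, so λ ≡ 42.
  x = λ² - 36 - 12 = 1764 - 48 ≡ 12; y = λ·(36 - 12) - 36 ≡ 49. → (12, 49)
10P: (12, 49) + (12, 22): same x and y₁ ≡ -y₂, so the sum is O.
10P = O, so the order is 10.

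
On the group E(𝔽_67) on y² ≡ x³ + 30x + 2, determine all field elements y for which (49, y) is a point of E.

x³ + 30x + 2 = 119121 ≡ 62 (mod 67).
Square roots of 62 mod 67: 14 and 53 (since 14² = 196 ≡ 62).

14, 53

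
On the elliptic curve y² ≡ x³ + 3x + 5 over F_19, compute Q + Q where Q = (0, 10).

(9, 1)

tangent at (0, 10): λ = (3·0² + 3)/(2·10) ≡ 3/1. 1⁻¹ ≡ 1 (mod 19) since 1·1 = 1 ≡ 1, so λ ≡ 3·1 ≡ 3.
  x = λ² - 0 - 0 = 9 - 0 ≡ 9; y = λ·(0 - 9) - 10 ≡ 1. → (9, 1)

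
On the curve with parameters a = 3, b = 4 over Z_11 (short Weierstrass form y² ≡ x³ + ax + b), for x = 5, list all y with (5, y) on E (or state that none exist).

1, 10

x³ + 3x + 4 = 144 ≡ 1 (mod 11).
Square roots of 1 mod 11: 1 and 10 (since 1² = 1 ≡ 1).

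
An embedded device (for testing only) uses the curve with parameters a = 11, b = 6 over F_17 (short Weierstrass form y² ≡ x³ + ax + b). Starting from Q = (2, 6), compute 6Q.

Double-and-add on 6 = (110)₂. Start with Q = (2, 6) for the leading 1-bit.
double: tangent at (2, 6): λ = (3·2² + 11)/(2·6) ≡ 6/12. 12⁻¹ ≡ 10 (mod 17), so λ ≡ 6·10 ≡ 9.
  x = λ² - 2 - 2 = 81 - 4 ≡ 9; y = λ·(2 - 9) - 6 ≡ 16. → (9, 16)
add Q: (9, 16) + (2, 6). λ = (6 - 16)/(2 - 9) ≡ 7/10 mod 17. 10⁻¹ ≡ 12 (mod 17), so λ ≡ 16.
  x = λ² - 9 - 2 = 256 - 11 ≡ 7; y = λ·(9 - 7) - 16 ≡ 16. → (7, 16)
double: tangent at (7, 16): λ = (3·7² + 11)/(2·16) ≡ 5/15. 15⁻¹ ≡ 8 (mod 17), so λ ≡ 5·8 ≡ 6.
  x = λ² - 7 - 7 = 36 - 14 ≡ 5; y = λ·(7 - 5) - 16 ≡ 13. → (5, 13)

(5, 13)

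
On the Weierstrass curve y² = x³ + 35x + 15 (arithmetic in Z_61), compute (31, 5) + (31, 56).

O

The two points share x = 31 and their y-coordinates satisfy 5 + 56 ≡ 0 (mod 61), so they are inverses. Their sum is ∞.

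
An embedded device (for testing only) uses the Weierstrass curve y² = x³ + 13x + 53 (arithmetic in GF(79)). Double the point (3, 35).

tangent at (3, 35): λ = (3·3² + 13)/(2·35) ≡ 40/70. 70⁻¹ ≡ 35 (mod 79), so λ ≡ 40·35 ≡ 57.
  x = λ² - 3 - 3 = 3249 - 6 ≡ 4; y = λ·(3 - 4) - 35 ≡ 66. → (4, 66)

(4, 66)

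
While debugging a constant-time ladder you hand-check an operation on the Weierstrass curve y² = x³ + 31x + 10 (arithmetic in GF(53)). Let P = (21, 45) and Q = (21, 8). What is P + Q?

The two points share x = 21 and their y-coordinates satisfy 45 + 8 ≡ 0 (mod 53), so they are inverses. Their sum is 𝒪.

O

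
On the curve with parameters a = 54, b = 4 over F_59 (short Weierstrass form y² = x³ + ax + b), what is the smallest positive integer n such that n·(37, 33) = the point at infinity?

2P: tangent at (37, 33): λ = (3·37² + 54)/(2·33) ≡ 31/7. 7⁻¹ ≡ 17 (mod 59) since 7·17 = 119 ≡ 1, so λ ≡ 31·17 ≡ 55.
  x = λ² - 37 - 37 = 3025 - 74 ≡ 1; y = λ·(37 - 1) - 33 ≡ 0. → (1, 0)
3P: (1, 0) + (37, 33). λ = (33 - 0)/(37 - 1) ≡ 33/36 mod 59. 36⁻¹ ≡ 41 (mod 59), so λ ≡ 55.
  x = λ² - 1 - 37 = 3025 - 38 ≡ 37; y = λ·(1 - 37) - 0 ≡ 26. → (37, 26)
4P: (37, 26) + (37, 33): same x and y₁ ≡ -y₂, so the sum is the point at infinity.
4P = the point at infinity, so the order is 4.

4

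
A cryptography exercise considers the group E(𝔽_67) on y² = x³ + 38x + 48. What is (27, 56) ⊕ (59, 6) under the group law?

(27, 56) + (59, 6). λ = (6 - 56)/(59 - 27) ≡ 17/32 mod 67. 32⁻¹ ≡ 44 (mod 67), so λ ≡ 11.
  x = λ² - 27 - 59 = 121 - 86 ≡ 35; y = λ·(27 - 35) - 56 ≡ 57. → (35, 57)

(35, 57)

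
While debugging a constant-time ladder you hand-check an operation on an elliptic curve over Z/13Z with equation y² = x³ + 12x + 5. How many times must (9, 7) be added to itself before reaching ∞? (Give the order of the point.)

10

2P: tangent at (9, 7): λ = (3·9² + 12)/(2·7) ≡ 8/1. 1⁻¹ ≡ 1 (mod 13), so λ ≡ 8·1 ≡ 8.
  x = λ² - 9 - 9 = 64 - 18 ≡ 7; y = λ·(9 - 7) - 7 ≡ 9. → (7, 9)
3P: (7, 9) + (9, 7). λ = (7 - 9)/(9 - 7) ≡ 11/2 mod 13. 2⁻¹ ≡ 7 (mod 13), so λ ≡ 12.
  x = λ² - 7 - 9 = 144 - 16 ≡ 11; y = λ·(7 - 11) - 9 ≡ 8. → (11, 8)
4P: (11, 8) + (9, 7). λ = (7 - 8)/(9 - 11) ≡ 12/11 mod 13. 11⁻¹ ≡ 6 (mod 13) since 11·6 = 66 ≡ 1, so λ ≡ 7.
  x = λ² - 11 - 9 = 49 - 20 ≡ 3; y = λ·(11 - 3) - 8 ≡ 9. → (3, 9)
5P: (3, 9) + (9, 7). λ = (7 - 9)/(9 - 3) ≡ 11/6 mod 13. 6⁻¹ ≡ 11 (mod 13), so λ ≡ 4.
  x = λ² - 3 - 9 = 16 - 12 ≡ 4; y = λ·(3 - 4) - 9 ≡ 0. → (4, 0)
6P: (4, 0) + (9, 7). λ = (7 - 0)/(9 - 4) ≡ 7/5 mod 13. 5⁻¹ ≡ 8 (mod 13) since 5·8 = 40 ≡ 1, so λ ≡ 4.
  x = λ² - 4 - 9 = 16 - 13 ≡ 3; y = λ·(4 - 3) - 0 ≡ 4. → (3, 4)
7P: (3, 4) + (9, 7). λ = (7 - 4)/(9 - 3) ≡ 3/6 mod 13. 6⁻¹ ≡ 11 (mod 13) since 6·11 = 66 ≡ 1, so λ ≡ 7.
  x = λ² - 3 - 9 = 49 - 12 ≡ 11; y = λ·(3 - 11) - 4 ≡ 5. → (11, 5)
8P: (11, 5) + (9, 7). λ = (7 - 5)/(9 - 11) ≡ 2/11 mod 13. 11⁻¹ ≡ 6 (mod 13), so λ ≡ 12.
  x = λ² - 11 - 9 = 144 - 20 ≡ 7; y = λ·(11 - 7) - 5 ≡ 4. → (7, 4)
9P: (7, 4) + (9, 7). λ = (7 - 4)/(9 - 7) ≡ 3/2 mod 13. 2⁻¹ ≡ 7 (mod 13) since 2·7 = 14 ≡ 1, so λ ≡ 8.
  x = λ² - 7 - 9 = 64 - 16 ≡ 9; y = λ·(7 - 9) - 4 ≡ 6. → (9, 6)
10P: (9, 6) + (9, 7): same x and y₁ ≡ -y₂, so the sum is ∞.
10P = ∞, so the order is 10.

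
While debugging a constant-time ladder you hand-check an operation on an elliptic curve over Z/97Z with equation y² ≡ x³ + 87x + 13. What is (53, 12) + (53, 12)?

tangent at (53, 12): λ = (3·53² + 87)/(2·12) ≡ 75/24. 24⁻¹ ≡ 93 (mod 97) since 24·93 = 2232 ≡ 1, so λ ≡ 75·93 ≡ 88.
  x = λ² - 53 - 53 = 7744 - 106 ≡ 72; y = λ·(53 - 72) - 12 ≡ 62. → (72, 62)

(72, 62)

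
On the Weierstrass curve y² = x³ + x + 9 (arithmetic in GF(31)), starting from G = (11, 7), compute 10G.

(3, 16)

Double-and-add on 10 = (1010)₂. Start with G = (11, 7) for the leading 1-bit.
double: tangent at (11, 7): λ = (3·11² + 1)/(2·7) ≡ 23/14. 14⁻¹ ≡ 20 (mod 31), so λ ≡ 23·20 ≡ 26.
  x = λ² - 11 - 11 = 676 - 22 ≡ 3; y = λ·(11 - 3) - 7 ≡ 15. → (3, 15)
double: tangent at (3, 15): λ = (3·3² + 1)/(2·15) ≡ 28/30. 30⁻¹ ≡ 30 (mod 31), so λ ≡ 28·30 ≡ 3.
  x = λ² - 3 - 3 = 9 - 6 ≡ 3; y = λ·(3 - 3) - 15 ≡ 16. → (3, 16)
add G: (3, 16) + (11, 7). λ = (7 - 16)/(11 - 3) ≡ 22/8 mod 31. 8⁻¹ ≡ 4 (mod 31), so λ ≡ 26.
  x = λ² - 3 - 11 = 676 - 14 ≡ 11; y = λ·(3 - 11) - 16 ≡ 24. → (11, 24)
double: tangent at (11, 24): λ = (3·11² + 1)/(2·24) ≡ 23/17. 17⁻¹ ≡ 11 (mod 31), so λ ≡ 23·11 ≡ 5.
  x = λ² - 11 - 11 = 25 - 22 ≡ 3; y = λ·(11 - 3) - 24 ≡ 16. → (3, 16)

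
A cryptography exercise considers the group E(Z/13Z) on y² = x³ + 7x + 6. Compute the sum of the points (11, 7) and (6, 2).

(10, 7)

(11, 7) + (6, 2). λ = (2 - 7)/(6 - 11) ≡ 8/8 mod 13. 8⁻¹ ≡ 5 (mod 13) since 8·5 = 40 ≡ 1, so λ ≡ 1.
  x = λ² - 11 - 6 = 1 - 17 ≡ 10; y = λ·(11 - 10) - 7 ≡ 7. → (10, 7)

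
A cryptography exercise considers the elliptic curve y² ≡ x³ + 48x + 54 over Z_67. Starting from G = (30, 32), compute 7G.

Repeated addition: build up to 7G.
2G: tangent at (30, 32): λ = (3·30² + 48)/(2·32) ≡ 1/64. 64⁻¹ ≡ 22 (mod 67) since 64·22 = 1408 ≡ 1, so λ ≡ 1·22 ≡ 22.
  x = λ² - 30 - 30 = 484 - 60 ≡ 22; y = λ·(30 - 22) - 32 ≡ 10. → (22, 10)
3G: (22, 10) + (30, 32). λ = (32 - 10)/(30 - 22) ≡ 22/8 mod 67. 8⁻¹ ≡ 42 (mod 67) since 8·42 = 336 ≡ 1, so λ ≡ 53.
  x = λ² - 22 - 30 = 2809 - 52 ≡ 10; y = λ·(22 - 10) - 10 ≡ 23. → (10, 23)
4G: (10, 23) + (30, 32). λ = (32 - 23)/(30 - 10) ≡ 9/20 mod 67. 20⁻¹ ≡ 57 (mod 67), so λ ≡ 44.
  x = λ² - 10 - 30 = 1936 - 40 ≡ 20; y = λ·(10 - 20) - 23 ≡ 6. → (20, 6)
5G: (20, 6) + (30, 32). λ = (32 - 6)/(30 - 20) ≡ 26/10 mod 67. 10⁻¹ ≡ 47 (mod 67) since 10·47 = 470 ≡ 1, so λ ≡ 16.
  x = λ² - 20 - 30 = 256 - 50 ≡ 5; y = λ·(20 - 5) - 6 ≡ 33. → (5, 33)
6G: (5, 33) + (30, 32). λ = (32 - 33)/(30 - 5) ≡ 66/25 mod 67. 25⁻¹ ≡ 59 (mod 67), so λ ≡ 8.
  x = λ² - 5 - 30 = 64 - 35 ≡ 29; y = λ·(5 - 29) - 33 ≡ 43. → (29, 43)
7G: (29, 43) + (30, 32). λ = (32 - 43)/(30 - 29) ≡ 56/1 mod 67. 1⁻¹ ≡ 1 (mod 67), so λ ≡ 56.
  x = λ² - 29 - 30 = 3136 - 59 ≡ 62; y = λ·(29 - 62) - 43 ≡ 52. → (62, 52)

(62, 52)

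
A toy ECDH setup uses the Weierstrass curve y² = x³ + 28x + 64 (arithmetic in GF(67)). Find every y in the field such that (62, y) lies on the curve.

0

x³ + 28x + 64 = 240128 ≡ 0 (mod 67).
Only y = 0 satisfies y² ≡ 0.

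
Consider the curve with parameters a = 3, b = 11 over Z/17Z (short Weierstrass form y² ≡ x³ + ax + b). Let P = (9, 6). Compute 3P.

Repeated addition: build up to 3P.
2P: tangent at (9, 6): λ = (3·9² + 3)/(2·6) ≡ 8/12. 12⁻¹ ≡ 10 (mod 17) since 12·10 = 120 ≡ 1, so λ ≡ 8·10 ≡ 12.
  x = λ² - 9 - 9 = 144 - 18 ≡ 7; y = λ·(9 - 7) - 6 ≡ 1. → (7, 1)
3P: (7, 1) + (9, 6). λ = (6 - 1)/(9 - 7) ≡ 5/2 mod 17. 2⁻¹ ≡ 9 (mod 17), so λ ≡ 11.
  x = λ² - 7 - 9 = 121 - 16 ≡ 3; y = λ·(7 - 3) - 1 ≡ 9. → (3, 9)

(3, 9)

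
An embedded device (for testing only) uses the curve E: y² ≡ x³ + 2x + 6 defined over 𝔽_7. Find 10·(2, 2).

Write Q = (2, 2).
Double-and-add on 10 = (1010)₂. Start with Q = (2, 2) for the leading 1-bit.
double: tangent at (2, 2): λ = (3·2² + 2)/(2·2) ≡ 0/4. 4⁻¹ ≡ 2 (mod 7) since 4·2 = 8 ≡ 1, so λ ≡ 0·2 ≡ 0.
  x = λ² - 2 - 2 = 0 - 4 ≡ 3; y = λ·(2 - 3) - 2 ≡ 5. → (3, 5)
double: tangent at (3, 5): λ = (3·3² + 2)/(2·5) ≡ 1/3. 3⁻¹ ≡ 5 (mod 7) since 3·5 = 15 ≡ 1, so λ ≡ 1·5 ≡ 5.
  x = λ² - 3 - 3 = 25 - 6 ≡ 5; y = λ·(3 - 5) - 5 ≡ 6. → (5, 6)
add Q: (5, 6) + (2, 2). λ = (2 - 6)/(2 - 5) ≡ 3/4 mod 7. 4⁻¹ ≡ 2 (mod 7) since 4·2 = 8 ≡ 1, so λ ≡ 6.
  x = λ² - 5 - 2 = 36 - 7 ≡ 1; y = λ·(5 - 1) - 6 ≡ 4. → (1, 4)
double: tangent at (1, 4): λ = (3·1² + 2)/(2·4) ≡ 5/1. 1⁻¹ ≡ 1 (mod 7), so λ ≡ 5·1 ≡ 5.
  x = λ² - 1 - 1 = 25 - 2 ≡ 2; y = λ·(1 - 2) - 4 ≡ 5. → (2, 5)

(2, 5)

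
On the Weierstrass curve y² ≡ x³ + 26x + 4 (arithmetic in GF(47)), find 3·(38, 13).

(43, 27)

Write P = (38, 13).
Repeated addition: build up to 3P.
2P: tangent at (38, 13): λ = (3·38² + 26)/(2·13) ≡ 34/26. 26⁻¹ ≡ 38 (mod 47), so λ ≡ 34·38 ≡ 23.
  x = λ² - 38 - 38 = 529 - 76 ≡ 30; y = λ·(38 - 30) - 13 ≡ 30. → (30, 30)
3P: (30, 30) + (38, 13). λ = (13 - 30)/(38 - 30) ≡ 30/8 mod 47. 8⁻¹ ≡ 6 (mod 47), so λ ≡ 39.
  x = λ² - 30 - 38 = 1521 - 68 ≡ 43; y = λ·(30 - 43) - 30 ≡ 27. → (43, 27)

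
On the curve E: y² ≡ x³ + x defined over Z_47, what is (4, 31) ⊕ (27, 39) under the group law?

(4, 31) + (27, 39). λ = (39 - 31)/(27 - 4) ≡ 8/23 mod 47. 23⁻¹ ≡ 45 (mod 47) since 23·45 = 1035 ≡ 1, so λ ≡ 31.
  x = λ² - 4 - 27 = 961 - 31 ≡ 37; y = λ·(4 - 37) - 31 ≡ 27. → (37, 27)

(37, 27)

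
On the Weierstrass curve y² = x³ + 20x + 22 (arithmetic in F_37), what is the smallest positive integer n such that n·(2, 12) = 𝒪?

10

2P: tangent at (2, 12): λ = (3·2² + 20)/(2·12) ≡ 32/24. 24⁻¹ ≡ 17 (mod 37), so λ ≡ 32·17 ≡ 26.
  x = λ² - 2 - 2 = 676 - 4 ≡ 6; y = λ·(2 - 6) - 12 ≡ 32. → (6, 32)
3P: (6, 32) + (2, 12). λ = (12 - 32)/(2 - 6) ≡ 17/33 mod 37. 33⁻¹ ≡ 9 (mod 37), so λ ≡ 5.
  x = λ² - 6 - 2 = 25 - 8 ≡ 17; y = λ·(6 - 17) - 32 ≡ 24. → (17, 24)
4P: (17, 24) + (2, 12). λ = (12 - 24)/(2 - 17) ≡ 25/22 mod 37. 22⁻¹ ≡ 32 (mod 37), so λ ≡ 23.
  x = λ² - 17 - 2 = 529 - 19 ≡ 29; y = λ·(17 - 29) - 24 ≡ 33. → (29, 33)
5P: (29, 33) + (2, 12). λ = (12 - 33)/(2 - 29) ≡ 16/10 mod 37. 10⁻¹ ≡ 26 (mod 37), so λ ≡ 9.
  x = λ² - 29 - 2 = 81 - 31 ≡ 13; y = λ·(29 - 13) - 33 ≡ 0. → (13, 0)
6P: (13, 0) + (2, 12). λ = (12 - 0)/(2 - 13) ≡ 12/26 mod 37. 26⁻¹ ≡ 10 (mod 37), so λ ≡ 9.
  x = λ² - 13 - 2 = 81 - 15 ≡ 29; y = λ·(13 - 29) - 0 ≡ 4. → (29, 4)
7P: (29, 4) + (2, 12). λ = (12 - 4)/(2 - 29) ≡ 8/10 mod 37. 10⁻¹ ≡ 26 (mod 37), so λ ≡ 23.
  x = λ² - 29 - 2 = 529 - 31 ≡ 17; y = λ·(29 - 17) - 4 ≡ 13. → (17, 13)
8P: (17, 13) + (2, 12). λ = (12 - 13)/(2 - 17) ≡ 36/22 mod 37. 22⁻¹ ≡ 32 (mod 37), so λ ≡ 5.
  x = λ² - 17 - 2 = 25 - 19 ≡ 6; y = λ·(17 - 6) - 13 ≡ 5. → (6, 5)
9P: (6, 5) + (2, 12). λ = (12 - 5)/(2 - 6) ≡ 7/33 mod 37. 33⁻¹ ≡ 9 (mod 37), so λ ≡ 26.
  x = λ² - 6 - 2 = 676 - 8 ≡ 2; y = λ·(6 - 2) - 5 ≡ 25. → (2, 25)
10P: (2, 25) + (2, 12): same x and y₁ ≡ -y₂, so the sum is 𝒪.
10P = 𝒪, so the order is 10.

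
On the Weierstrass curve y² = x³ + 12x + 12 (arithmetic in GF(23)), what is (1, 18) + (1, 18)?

(6, 1)

tangent at (1, 18): λ = (3·1² + 12)/(2·18) ≡ 15/13. 13⁻¹ ≡ 16 (mod 23) since 13·16 = 208 ≡ 1, so λ ≡ 15·16 ≡ 10.
  x = λ² - 1 - 1 = 100 - 2 ≡ 6; y = λ·(1 - 6) - 18 ≡ 1. → (6, 1)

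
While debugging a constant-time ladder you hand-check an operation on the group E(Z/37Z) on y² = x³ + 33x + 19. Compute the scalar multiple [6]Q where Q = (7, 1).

(9, 3)

Repeated addition: build up to 6Q.
2Q: tangent at (7, 1): λ = (3·7² + 33)/(2·1) ≡ 32/2. 2⁻¹ ≡ 19 (mod 37), so λ ≡ 32·19 ≡ 16.
  x = λ² - 7 - 7 = 256 - 14 ≡ 20; y = λ·(7 - 20) - 1 ≡ 13. → (20, 13)
3Q: (20, 13) + (7, 1). λ = (1 - 13)/(7 - 20) ≡ 25/24 mod 37. 24⁻¹ ≡ 17 (mod 37), so λ ≡ 18.
  x = λ² - 20 - 7 = 324 - 27 ≡ 1; y = λ·(20 - 1) - 13 ≡ 33. → (1, 33)
4Q: (1, 33) + (7, 1). λ = (1 - 33)/(7 - 1) ≡ 5/6 mod 37. 6⁻¹ ≡ 31 (mod 37) since 6·31 = 186 ≡ 1, so λ ≡ 7.
  x = λ² - 1 - 7 = 49 - 8 ≡ 4; y = λ·(1 - 4) - 33 ≡ 20. → (4, 20)
5Q: (4, 20) + (7, 1). λ = (1 - 20)/(7 - 4) ≡ 18/3 mod 37. 3⁻¹ ≡ 25 (mod 37), so λ ≡ 6.
  x = λ² - 4 - 7 = 36 - 11 ≡ 25; y = λ·(4 - 25) - 20 ≡ 2. → (25, 2)
6Q: (25, 2) + (7, 1). λ = (1 - 2)/(7 - 25) ≡ 36/19 mod 37. 19⁻¹ ≡ 2 (mod 37), so λ ≡ 35.
  x = λ² - 25 - 7 = 1225 - 32 ≡ 9; y = λ·(25 - 9) - 2 ≡ 3. → (9, 3)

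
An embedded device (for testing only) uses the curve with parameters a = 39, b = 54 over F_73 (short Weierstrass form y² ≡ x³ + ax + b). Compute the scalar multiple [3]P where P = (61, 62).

Repeated addition: build up to 3P.
2P: tangent at (61, 62): λ = (3·61² + 39)/(2·62) ≡ 33/51. 51⁻¹ ≡ 63 (mod 73), so λ ≡ 33·63 ≡ 35.
  x = λ² - 61 - 61 = 1225 - 122 ≡ 8; y = λ·(61 - 8) - 62 ≡ 41. → (8, 41)
3P: (8, 41) + (61, 62). λ = (62 - 41)/(61 - 8) ≡ 21/53 mod 73. 53⁻¹ ≡ 62 (mod 73), so λ ≡ 61.
  x = λ² - 8 - 61 = 3721 - 69 ≡ 2; y = λ·(8 - 2) - 41 ≡ 33. → (2, 33)

(2, 33)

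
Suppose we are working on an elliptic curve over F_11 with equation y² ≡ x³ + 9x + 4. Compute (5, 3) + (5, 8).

O

The two points share x = 5 and their y-coordinates satisfy 3 + 8 ≡ 0 (mod 11), so they are inverses. Their sum is O.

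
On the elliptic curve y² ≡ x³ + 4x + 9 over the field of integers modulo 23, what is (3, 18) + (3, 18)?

(2, 18)

tangent at (3, 18): λ = (3·3² + 4)/(2·18) ≡ 8/13. 13⁻¹ ≡ 16 (mod 23) since 13·16 = 208 ≡ 1, so λ ≡ 8·16 ≡ 13.
  x = λ² - 3 - 3 = 169 - 6 ≡ 2; y = λ·(3 - 2) - 18 ≡ 18. → (2, 18)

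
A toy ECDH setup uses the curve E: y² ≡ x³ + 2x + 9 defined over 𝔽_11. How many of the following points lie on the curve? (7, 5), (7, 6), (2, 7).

2

(7, 5): 5² ≡ 3, rhs ≡ 3 → on.
(7, 6): 6² ≡ 3, rhs ≡ 3 → on.
(2, 7): 7² ≡ 5, rhs ≡ 10 → off.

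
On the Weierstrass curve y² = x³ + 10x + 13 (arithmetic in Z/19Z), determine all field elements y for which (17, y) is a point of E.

2, 17

x³ + 10x + 13 = 5096 ≡ 4 (mod 19).
Square roots of 4 mod 19: 2 and 17 (since 2² = 4 ≡ 4).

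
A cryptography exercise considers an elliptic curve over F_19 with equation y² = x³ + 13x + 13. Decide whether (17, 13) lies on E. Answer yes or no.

y² = 13² ≡ 17; x³ + 13x + 13 = 5147 ≡ 17 (mod 19). 17 = 17.

yes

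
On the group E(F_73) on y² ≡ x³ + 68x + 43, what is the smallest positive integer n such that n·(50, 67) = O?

2P: tangent at (50, 67): λ = (3·50² + 68)/(2·67) ≡ 49/61. 61⁻¹ ≡ 6 (mod 73) since 61·6 = 366 ≡ 1, so λ ≡ 49·6 ≡ 2.
  x = λ² - 50 - 50 = 4 - 100 ≡ 50; y = λ·(50 - 50) - 67 ≡ 6. → (50, 6)
3P: (50, 6) + (50, 67): same x and y₁ ≡ -y₂, so the sum is O.
3P = O, so the order is 3.

3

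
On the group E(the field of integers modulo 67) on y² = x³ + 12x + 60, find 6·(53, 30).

(8, 47)

Write Q = (53, 30).
Double-and-add on 6 = (110)₂. Start with Q = (53, 30) for the leading 1-bit.
double: tangent at (53, 30): λ = (3·53² + 12)/(2·30) ≡ 64/60. 60⁻¹ ≡ 19 (mod 67) since 60·19 = 1140 ≡ 1, so λ ≡ 64·19 ≡ 10.
  x = λ² - 53 - 53 = 100 - 106 ≡ 61; y = λ·(53 - 61) - 30 ≡ 24. → (61, 24)
add Q: (61, 24) + (53, 30). λ = (30 - 24)/(53 - 61) ≡ 6/59 mod 67. 59⁻¹ ≡ 25 (mod 67), so λ ≡ 16.
  x = λ² - 61 - 53 = 256 - 114 ≡ 8; y = λ·(61 - 8) - 24 ≡ 20. → (8, 20)
double: tangent at (8, 20): λ = (3·8² + 12)/(2·20) ≡ 3/40. 40⁻¹ ≡ 62 (mod 67) since 40·62 = 2480 ≡ 1, so λ ≡ 3·62 ≡ 52.
  x = λ² - 8 - 8 = 2704 - 16 ≡ 8; y = λ·(8 - 8) - 20 ≡ 47. → (8, 47)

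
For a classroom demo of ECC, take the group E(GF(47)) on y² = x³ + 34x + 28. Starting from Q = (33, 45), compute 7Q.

Double-and-add on 7 = (111)₂. Start with Q = (33, 45) for the leading 1-bit.
double: tangent at (33, 45): λ = (3·33² + 34)/(2·45) ≡ 11/43. 43⁻¹ ≡ 35 (mod 47), so λ ≡ 11·35 ≡ 9.
  x = λ² - 33 - 33 = 81 - 66 ≡ 15; y = λ·(33 - 15) - 45 ≡ 23. → (15, 23)
add Q: (15, 23) + (33, 45). λ = (45 - 23)/(33 - 15) ≡ 22/18 mod 47. 18⁻¹ ≡ 34 (mod 47), so λ ≡ 43.
  x = λ² - 15 - 33 = 1849 - 48 ≡ 15; y = λ·(15 - 15) - 23 ≡ 24. → (15, 24)
double: tangent at (15, 24): λ = (3·15² + 34)/(2·24) ≡ 4/1. 1⁻¹ ≡ 1 (mod 47), so λ ≡ 4·1 ≡ 4.
  x = λ² - 15 - 15 = 16 - 30 ≡ 33; y = λ·(15 - 33) - 24 ≡ 45. → (33, 45)
add Q: tangent at (33, 45): λ = (3·33² + 34)/(2·45) ≡ 11/43. 43⁻¹ ≡ 35 (mod 47), so λ ≡ 11·35 ≡ 9.
  x = λ² - 33 - 33 = 81 - 66 ≡ 15; y = λ·(33 - 15) - 45 ≡ 23. → (15, 23)

(15, 23)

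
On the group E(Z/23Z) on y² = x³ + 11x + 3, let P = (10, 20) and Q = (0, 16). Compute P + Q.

(10, 20) + (0, 16). λ = (16 - 20)/(0 - 10) ≡ 19/13 mod 23. 13⁻¹ ≡ 16 (mod 23), so λ ≡ 5.
  x = λ² - 10 - 0 = 25 - 10 ≡ 15; y = λ·(10 - 15) - 20 ≡ 1. → (15, 1)

(15, 1)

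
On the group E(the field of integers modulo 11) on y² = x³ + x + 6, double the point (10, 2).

tangent at (10, 2): λ = (3·10² + 1)/(2·2) ≡ 4/4. 4⁻¹ ≡ 3 (mod 11), so λ ≡ 4·3 ≡ 1.
  x = λ² - 10 - 10 = 1 - 20 ≡ 3; y = λ·(10 - 3) - 2 ≡ 5. → (3, 5)

(3, 5)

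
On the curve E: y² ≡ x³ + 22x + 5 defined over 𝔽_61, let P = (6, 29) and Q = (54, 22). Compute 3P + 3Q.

(58, 20)

First 3P:
Repeated addition: build up to 3P.
2P: tangent at (6, 29): λ = (3·6² + 22)/(2·29) ≡ 8/58. 58⁻¹ ≡ 20 (mod 61), so λ ≡ 8·20 ≡ 38.
  x = λ² - 6 - 6 = 1444 - 12 ≡ 29; y = λ·(6 - 29) - 29 ≡ 12. → (29, 12)
3P: (29, 12) + (6, 29). λ = (29 - 12)/(6 - 29) ≡ 17/38 mod 61. 38⁻¹ ≡ 53 (mod 61) since 38·53 = 2014 ≡ 1, so λ ≡ 47.
  x = λ² - 29 - 6 = 2209 - 35 ≡ 39; y = λ·(29 - 39) - 12 ≡ 6. → (39, 6)
3P = (39, 6).
Next 3Q:
Repeated addition: build up to 3Q.
2Q: tangent at (54, 22): λ = (3·54² + 22)/(2·22) ≡ 47/44. 44⁻¹ ≡ 43 (mod 61), so λ ≡ 47·43 ≡ 8.
  x = λ² - 54 - 54 = 64 - 108 ≡ 17; y = λ·(54 - 17) - 22 ≡ 30. → (17, 30)
3Q: (17, 30) + (54, 22). λ = (22 - 30)/(54 - 17) ≡ 53/37 mod 61. 37⁻¹ ≡ 33 (mod 61), so λ ≡ 41.
  x = λ² - 17 - 54 = 1681 - 71 ≡ 24; y = λ·(17 - 24) - 30 ≡ 49. → (24, 49)
3Q = (24, 49).
Finally 3P + 3Q:
(39, 6) + (24, 49). λ = (49 - 6)/(24 - 39) ≡ 43/46 mod 61. 46⁻¹ ≡ 4 (mod 61), so λ ≡ 50.
  x = λ² - 39 - 24 = 2500 - 63 ≡ 58; y = λ·(39 - 58) - 6 ≡ 20. → (58, 20)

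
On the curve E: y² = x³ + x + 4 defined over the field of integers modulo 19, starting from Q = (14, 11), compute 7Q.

(5, 18)

Double-and-add on 7 = (111)₂. Start with Q = (14, 11) for the leading 1-bit.
double: tangent at (14, 11): λ = (3·14² + 1)/(2·11) ≡ 0/3. 3⁻¹ ≡ 13 (mod 19) since 3·13 = 39 ≡ 1, so λ ≡ 0·13 ≡ 0.
  x = λ² - 14 - 14 = 0 - 28 ≡ 10; y = λ·(14 - 10) - 11 ≡ 8. → (10, 8)
add Q: (10, 8) + (14, 11). λ = (11 - 8)/(14 - 10) ≡ 3/4 mod 19. 4⁻¹ ≡ 5 (mod 19) since 4·5 = 20 ≡ 1, so λ ≡ 15.
  x = λ² - 10 - 14 = 225 - 24 ≡ 11; y = λ·(10 - 11) - 8 ≡ 15. → (11, 15)
double: tangent at (11, 15): λ = (3·11² + 1)/(2·15) ≡ 3/11. 11⁻¹ ≡ 7 (mod 19), so λ ≡ 3·7 ≡ 2.
  x = λ² - 11 - 11 = 4 - 22 ≡ 1; y = λ·(11 - 1) - 15 ≡ 5. → (1, 5)
add Q: (1, 5) + (14, 11). λ = (11 - 5)/(14 - 1) ≡ 6/13 mod 19. 13⁻¹ ≡ 3 (mod 19), so λ ≡ 18.
  x = λ² - 1 - 14 = 324 - 15 ≡ 5; y = λ·(1 - 5) - 5 ≡ 18. → (5, 18)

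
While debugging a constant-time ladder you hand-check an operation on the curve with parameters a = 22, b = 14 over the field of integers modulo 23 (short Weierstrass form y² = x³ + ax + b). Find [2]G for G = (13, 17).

tangent at (13, 17): λ = (3·13² + 22)/(2·17) ≡ 0/11. 11⁻¹ ≡ 21 (mod 23), so λ ≡ 0·21 ≡ 0.
  x = λ² - 13 - 13 = 0 - 26 ≡ 20; y = λ·(13 - 20) - 17 ≡ 6. → (20, 6)

(20, 6)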